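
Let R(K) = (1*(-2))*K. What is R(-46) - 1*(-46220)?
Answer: 46312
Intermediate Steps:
R(K) = -2*K
R(-46) - 1*(-46220) = -2*(-46) - 1*(-46220) = 92 + 46220 = 46312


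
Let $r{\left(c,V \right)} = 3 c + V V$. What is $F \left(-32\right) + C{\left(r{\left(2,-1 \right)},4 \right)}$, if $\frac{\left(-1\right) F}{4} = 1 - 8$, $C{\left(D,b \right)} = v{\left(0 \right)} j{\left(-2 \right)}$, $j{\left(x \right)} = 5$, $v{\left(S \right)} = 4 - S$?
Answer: $-876$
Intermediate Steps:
$r{\left(c,V \right)} = V^{2} + 3 c$ ($r{\left(c,V \right)} = 3 c + V^{2} = V^{2} + 3 c$)
$C{\left(D,b \right)} = 20$ ($C{\left(D,b \right)} = \left(4 - 0\right) 5 = \left(4 + 0\right) 5 = 4 \cdot 5 = 20$)
$F = 28$ ($F = - 4 \left(1 - 8\right) = \left(-4\right) \left(-7\right) = 28$)
$F \left(-32\right) + C{\left(r{\left(2,-1 \right)},4 \right)} = 28 \left(-32\right) + 20 = -896 + 20 = -876$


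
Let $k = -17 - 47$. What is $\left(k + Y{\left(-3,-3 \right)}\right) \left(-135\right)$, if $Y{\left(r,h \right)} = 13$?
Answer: $6885$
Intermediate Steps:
$k = -64$
$\left(k + Y{\left(-3,-3 \right)}\right) \left(-135\right) = \left(-64 + 13\right) \left(-135\right) = \left(-51\right) \left(-135\right) = 6885$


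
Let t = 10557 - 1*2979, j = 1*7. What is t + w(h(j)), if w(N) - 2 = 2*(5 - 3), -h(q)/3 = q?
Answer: 7584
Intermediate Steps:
j = 7
h(q) = -3*q
w(N) = 6 (w(N) = 2 + 2*(5 - 3) = 2 + 2*2 = 2 + 4 = 6)
t = 7578 (t = 10557 - 2979 = 7578)
t + w(h(j)) = 7578 + 6 = 7584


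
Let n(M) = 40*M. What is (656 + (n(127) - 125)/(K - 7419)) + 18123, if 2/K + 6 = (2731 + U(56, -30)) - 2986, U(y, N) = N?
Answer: 40541123344/2158931 ≈ 18778.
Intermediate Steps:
K = -2/291 (K = 2/(-6 + ((2731 - 30) - 2986)) = 2/(-6 + (2701 - 2986)) = 2/(-6 - 285) = 2/(-291) = 2*(-1/291) = -2/291 ≈ -0.0068729)
(656 + (n(127) - 125)/(K - 7419)) + 18123 = (656 + (40*127 - 125)/(-2/291 - 7419)) + 18123 = (656 + (5080 - 125)/(-2158931/291)) + 18123 = (656 + 4955*(-291/2158931)) + 18123 = (656 - 1441905/2158931) + 18123 = 1414816831/2158931 + 18123 = 40541123344/2158931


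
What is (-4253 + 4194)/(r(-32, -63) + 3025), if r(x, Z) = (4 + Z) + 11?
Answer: -59/2977 ≈ -0.019819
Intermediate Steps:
r(x, Z) = 15 + Z
(-4253 + 4194)/(r(-32, -63) + 3025) = (-4253 + 4194)/((15 - 63) + 3025) = -59/(-48 + 3025) = -59/2977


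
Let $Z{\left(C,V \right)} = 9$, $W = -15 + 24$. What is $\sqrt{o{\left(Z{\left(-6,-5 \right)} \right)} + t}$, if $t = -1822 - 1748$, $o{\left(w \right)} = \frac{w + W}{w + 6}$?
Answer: $\frac{2 i \sqrt{22305}}{5} \approx 59.739 i$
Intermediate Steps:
$W = 9$
$o{\left(w \right)} = \frac{9 + w}{6 + w}$ ($o{\left(w \right)} = \frac{w + 9}{w + 6} = \frac{9 + w}{6 + w}$)
$t = -3570$
$\sqrt{o{\left(Z{\left(-6,-5 \right)} \right)} + t} = \sqrt{\frac{9 + 9}{6 + 9} - 3570} = \sqrt{\frac{1}{15} \cdot 18 - 3570} = \sqrt{\frac{6}{5} - 3570} = \sqrt{- \frac{17844}{5}} = \frac{2 i \sqrt{22305}}{5}$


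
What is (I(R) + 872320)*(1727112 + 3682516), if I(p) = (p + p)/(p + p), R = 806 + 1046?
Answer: 4718932106588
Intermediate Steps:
R = 1852
I(p) = 1 (I(p) = (2*p)/((2*p)) = (2*p)*(1/(2*p)) = 1)
(I(R) + 872320)*(1727112 + 3682516) = (1 + 872320)*(1727112 + 3682516) = 872321*5409628 = 4718932106588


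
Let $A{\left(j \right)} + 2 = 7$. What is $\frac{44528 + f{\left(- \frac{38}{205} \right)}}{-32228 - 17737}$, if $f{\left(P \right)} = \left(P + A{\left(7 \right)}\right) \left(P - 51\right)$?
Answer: $- \frac{1860932609}{2099779125} \approx -0.88625$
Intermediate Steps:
$A{\left(j \right)} = 5$ ($A{\left(j \right)} = -2 + 7 = 5$)
$f{\left(P \right)} = \left(-51 + P\right) \left(5 + P\right)$ ($f{\left(P \right)} = \left(P + 5\right) \left(P - 51\right) = \left(5 + P\right) \left(-51 + P\right) = \left(-51 + P\right) \left(5 + P\right)$)
$\frac{44528 + f{\left(- \frac{38}{205} \right)}}{-32228 - 17737} = \frac{44528 - \left(255 - \frac{1444}{42025} + 46 \left(-38\right) \frac{1}{205}\right)}{-32228 - 17737} = \frac{44528 - \left(255 - \frac{1444}{42025} + 46 \left(-38\right) \frac{1}{205}\right)}{-49965} = \left(44528 - \left(\frac{50527}{205} - \frac{1444}{42025}\right)\right) \left(- \frac{1}{49965}\right) = \left(44528 + \left(-255 + \frac{1444}{42025} + \frac{1748}{205}\right)\right) \left(- \frac{1}{49965}\right) = \left(44528 - \frac{10356591}{42025}\right) \left(- \frac{1}{49965}\right) = \frac{1860932609}{42025} \left(- \frac{1}{49965}\right) = - \frac{1860932609}{2099779125}$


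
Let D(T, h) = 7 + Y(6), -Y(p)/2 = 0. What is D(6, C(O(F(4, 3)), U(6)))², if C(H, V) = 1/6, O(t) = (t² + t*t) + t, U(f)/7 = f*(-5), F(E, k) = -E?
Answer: 49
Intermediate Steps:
Y(p) = 0 (Y(p) = -2*0 = 0)
U(f) = -35*f (U(f) = 7*(f*(-5)) = 7*(-5*f) = -35*f)
O(t) = t + 2*t² (O(t) = (t² + t²) + t = 2*t² + t = t + 2*t²)
C(H, V) = ⅙
D(T, h) = 7 (D(T, h) = 7 + 0 = 7)
D(6, C(O(F(4, 3)), U(6)))² = 7² = 49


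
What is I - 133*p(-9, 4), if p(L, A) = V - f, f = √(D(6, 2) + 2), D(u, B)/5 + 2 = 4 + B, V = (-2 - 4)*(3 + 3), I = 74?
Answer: 4862 + 133*√22 ≈ 5485.8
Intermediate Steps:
V = -36 (V = -6*6 = -36)
D(u, B) = 10 + 5*B (D(u, B) = -10 + 5*(4 + B) = -10 + (20 + 5*B) = 10 + 5*B)
f = √22 (f = √((10 + 5*2) + 2) = √((10 + 10) + 2) = √(20 + 2) = √22 ≈ 4.6904)
p(L, A) = -36 - √22
I - 133*p(-9, 4) = 74 - 133*(-36 - √22) = 74 + (4788 + 133*√22) = 4862 + 133*√22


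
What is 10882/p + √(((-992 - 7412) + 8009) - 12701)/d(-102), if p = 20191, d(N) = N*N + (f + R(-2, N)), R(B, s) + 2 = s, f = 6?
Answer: 10882/20191 + I*√3274/5153 ≈ 0.53895 + 0.011104*I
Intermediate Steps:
R(B, s) = -2 + s
d(N) = 4 + N + N² (d(N) = N*N + (6 + (-2 + N)) = N² + (4 + N) = 4 + N + N²)
10882/p + √(((-992 - 7412) + 8009) - 12701)/d(-102) = 10882/20191 + √(((-992 - 7412) + 8009) - 12701)/(4 - 102 + (-102)²) = 10882*(1/20191) + √((-8404 + 8009) - 12701)/(4 - 102 + 10404) = 10882/20191 + √(-395 - 12701)/10306 = 10882/20191 + √(-13096)*(1/10306) = 10882/20191 + (2*I*√3274)*(1/10306) = 10882/20191 + I*√3274/5153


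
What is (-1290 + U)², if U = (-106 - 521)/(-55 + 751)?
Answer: 89693661121/53824 ≈ 1.6664e+6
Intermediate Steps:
U = -209/232 (U = -627/696 = -627*1/696 = -209/232 ≈ -0.90086)
(-1290 + U)² = (-1290 - 209/232)² = (-299489/232)² = 89693661121/53824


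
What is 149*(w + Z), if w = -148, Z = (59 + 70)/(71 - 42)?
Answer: -620287/29 ≈ -21389.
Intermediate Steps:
Z = 129/29 ≈ 4.4483
149*(w + Z) = 149*(-148 + 129/29) = 149*(-4163/29) = -620287/29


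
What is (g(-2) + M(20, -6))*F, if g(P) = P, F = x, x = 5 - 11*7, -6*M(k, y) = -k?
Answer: -96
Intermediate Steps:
M(k, y) = k/6 (M(k, y) = -(-1)*k/6 = k/6)
x = -72 (x = 5 - 77 = -72)
F = -72
(g(-2) + M(20, -6))*F = (-2 + (⅙)*20)*(-72) = (-2 + 10/3)*(-72) = (4/3)*(-72) = -96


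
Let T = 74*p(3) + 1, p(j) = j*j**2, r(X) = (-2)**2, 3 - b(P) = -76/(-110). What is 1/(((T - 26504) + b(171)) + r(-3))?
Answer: -55/1347428 ≈ -4.0819e-5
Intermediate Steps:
b(P) = 127/55 (b(P) = 3 - (-76)/(-110) = 3 - (-76)*(-1)/110 = 3 - 1*38/55 = 3 - 38/55 = 127/55)
r(X) = 4
p(j) = j**3
T = 1999 (T = 74*3**3 + 1 = 74*27 + 1 = 1998 + 1 = 1999)
1/(((T - 26504) + b(171)) + r(-3)) = 1/(((1999 - 26504) + 127/55) + 4) = 1/((-24505 + 127/55) + 4) = 1/(-1347648/55 + 4) = 1/(-1347428/55) = -55/1347428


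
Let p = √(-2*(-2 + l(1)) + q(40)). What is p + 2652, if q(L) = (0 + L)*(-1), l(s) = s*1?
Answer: 2652 + I*√38 ≈ 2652.0 + 6.1644*I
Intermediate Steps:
l(s) = s
q(L) = -L (q(L) = L*(-1) = -L)
p = I*√38 (p = √(-2*(-2 + 1) - 1*40) = √(-2*(-1) - 40) = √(2 - 40) = √(-38) = I*√38 ≈ 6.1644*I)
p + 2652 = I*√38 + 2652 = 2652 + I*√38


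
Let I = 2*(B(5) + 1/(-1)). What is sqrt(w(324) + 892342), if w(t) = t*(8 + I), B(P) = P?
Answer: sqrt(897526) ≈ 947.38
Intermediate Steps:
I = 8 (I = 2*(5 + 1/(-1)) = 2*(5 - 1) = 2*4 = 8)
w(t) = 16*t (w(t) = t*(8 + 8) = t*16 = 16*t)
sqrt(w(324) + 892342) = sqrt(16*324 + 892342) = sqrt(5184 + 892342) = sqrt(897526)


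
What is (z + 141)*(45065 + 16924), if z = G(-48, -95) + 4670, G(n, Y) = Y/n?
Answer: 4773628249/16 ≈ 2.9835e+8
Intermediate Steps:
z = 224255/48 (z = -95/(-48) + 4670 = -95*(-1/48) + 4670 = 95/48 + 4670 = 224255/48 ≈ 4672.0)
(z + 141)*(45065 + 16924) = (224255/48 + 141)*(45065 + 16924) = (231023/48)*61989 = 4773628249/16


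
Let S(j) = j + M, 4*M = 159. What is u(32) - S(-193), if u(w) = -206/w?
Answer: 2349/16 ≈ 146.81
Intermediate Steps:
M = 159/4 (M = (1/4)*159 = 159/4 ≈ 39.750)
S(j) = 159/4 + j (S(j) = j + 159/4 = 159/4 + j)
u(32) - S(-193) = -206/32 - (159/4 - 193) = -206*1/32 - 1*(-613/4) = -103/16 + 613/4 = 2349/16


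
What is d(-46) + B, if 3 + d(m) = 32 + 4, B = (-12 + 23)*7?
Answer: 110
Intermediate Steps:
B = 77 (B = 11*7 = 77)
d(m) = 33 (d(m) = -3 + (32 + 4) = -3 + 36 = 33)
d(-46) + B = 33 + 77 = 110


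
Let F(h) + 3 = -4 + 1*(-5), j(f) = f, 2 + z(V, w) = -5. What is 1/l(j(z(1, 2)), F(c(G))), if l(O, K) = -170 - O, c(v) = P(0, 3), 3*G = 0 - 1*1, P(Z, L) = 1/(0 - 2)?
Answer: -1/163 ≈ -0.0061350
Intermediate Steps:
z(V, w) = -7 (z(V, w) = -2 - 5 = -7)
P(Z, L) = -½ (P(Z, L) = 1/(-2) = -½)
G = -⅓ (G = (0 - 1*1)/3 = (0 - 1)/3 = (⅓)*(-1) = -⅓ ≈ -0.33333)
c(v) = -½
F(h) = -12 (F(h) = -3 + (-4 + 1*(-5)) = -3 + (-4 - 5) = -3 - 9 = -12)
1/l(j(z(1, 2)), F(c(G))) = 1/(-170 - 1*(-7)) = 1/(-170 + 7) = 1/(-163) = -1/163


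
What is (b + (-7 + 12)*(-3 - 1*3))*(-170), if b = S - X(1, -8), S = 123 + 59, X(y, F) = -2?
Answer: -26180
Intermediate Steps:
S = 182
b = 184 (b = 182 - 1*(-2) = 182 + 2 = 184)
(b + (-7 + 12)*(-3 - 1*3))*(-170) = (184 + (-7 + 12)*(-3 - 1*3))*(-170) = (184 + 5*(-3 - 3))*(-170) = (184 + 5*(-6))*(-170) = (184 - 30)*(-170) = 154*(-170) = -26180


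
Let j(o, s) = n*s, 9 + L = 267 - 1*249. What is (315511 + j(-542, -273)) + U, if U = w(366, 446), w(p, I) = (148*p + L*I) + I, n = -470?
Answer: 502449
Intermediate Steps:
L = 9 (L = -9 + (267 - 1*249) = -9 + (267 - 249) = -9 + 18 = 9)
j(o, s) = -470*s
w(p, I) = 10*I + 148*p (w(p, I) = (148*p + 9*I) + I = (9*I + 148*p) + I = 10*I + 148*p)
U = 58628 (U = 10*446 + 148*366 = 4460 + 54168 = 58628)
(315511 + j(-542, -273)) + U = (315511 - 470*(-273)) + 58628 = (315511 + 128310) + 58628 = 443821 + 58628 = 502449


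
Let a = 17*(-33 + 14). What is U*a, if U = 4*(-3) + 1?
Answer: 3553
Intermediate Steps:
U = -11 (U = -12 + 1 = -11)
a = -323 (a = 17*(-19) = -323)
U*a = -11*(-323) = 3553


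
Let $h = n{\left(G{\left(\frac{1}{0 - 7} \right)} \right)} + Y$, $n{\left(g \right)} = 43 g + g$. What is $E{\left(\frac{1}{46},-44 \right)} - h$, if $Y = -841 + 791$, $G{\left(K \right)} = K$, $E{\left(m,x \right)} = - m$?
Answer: $\frac{18117}{322} \approx 56.264$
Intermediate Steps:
$n{\left(g \right)} = 44 g$
$Y = -50$
$h = - \frac{394}{7}$ ($h = \frac{44}{0 - 7} - 50 = \frac{44}{-7} - 50 = 44 \left(- \frac{1}{7}\right) - 50 = - \frac{44}{7} - 50 = - \frac{394}{7} \approx -56.286$)
$E{\left(\frac{1}{46},-44 \right)} - h = - \frac{1}{46} - - \frac{394}{7} = \left(-1\right) \frac{1}{46} + \frac{394}{7} = - \frac{1}{46} + \frac{394}{7} = \frac{18117}{322}$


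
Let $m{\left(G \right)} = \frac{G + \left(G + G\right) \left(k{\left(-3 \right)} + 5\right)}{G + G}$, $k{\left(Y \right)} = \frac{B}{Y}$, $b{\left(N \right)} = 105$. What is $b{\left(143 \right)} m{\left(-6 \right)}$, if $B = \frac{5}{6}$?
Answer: $\frac{1645}{3} \approx 548.33$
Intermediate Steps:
$B = \frac{5}{6}$ ($B = 5 \cdot \frac{1}{6} = \frac{5}{6} \approx 0.83333$)
$k{\left(Y \right)} = \frac{5}{6 Y}$
$m{\left(G \right)} = \frac{47}{9}$ ($m{\left(G \right)} = \frac{G + \left(G + G\right) \left(\frac{5}{6 \left(-3\right)} + 5\right)}{G + G} = \frac{G + 2 G \left(\frac{5}{6} \left(- \frac{1}{3}\right) + 5\right)}{2 G} = \left(G + 2 G \left(- \frac{5}{18} + 5\right)\right) \frac{1}{2 G} = \left(G + 2 G \frac{85}{18}\right) \frac{1}{2 G} = \left(G + \frac{85 G}{9}\right) \frac{1}{2 G} = \frac{94 G}{9} \frac{1}{2 G} = \frac{47}{9}$)
$b{\left(143 \right)} m{\left(-6 \right)} = 105 \cdot \frac{47}{9} = \frac{1645}{3}$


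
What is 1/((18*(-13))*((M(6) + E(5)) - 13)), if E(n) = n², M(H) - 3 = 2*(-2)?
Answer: -1/2574 ≈ -0.00038850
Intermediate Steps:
M(H) = -1 (M(H) = 3 + 2*(-2) = 3 - 4 = -1)
1/((18*(-13))*((M(6) + E(5)) - 13)) = 1/((18*(-13))*((-1 + 5²) - 13)) = 1/(-234*((-1 + 25) - 13)) = 1/(-234*(24 - 13)) = 1/(-234*11) = 1/(-2574) = -1/2574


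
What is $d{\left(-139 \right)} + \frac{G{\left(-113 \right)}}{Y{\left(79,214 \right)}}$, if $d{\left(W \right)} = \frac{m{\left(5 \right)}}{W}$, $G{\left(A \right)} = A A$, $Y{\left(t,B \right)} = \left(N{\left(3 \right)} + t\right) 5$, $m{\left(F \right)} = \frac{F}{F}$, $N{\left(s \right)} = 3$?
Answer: $\frac{1774481}{56990} \approx 31.137$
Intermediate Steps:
$m{\left(F \right)} = 1$
$Y{\left(t,B \right)} = 15 + 5 t$ ($Y{\left(t,B \right)} = \left(3 + t\right) 5 = 15 + 5 t$)
$G{\left(A \right)} = A^{2}$
$d{\left(W \right)} = \frac{1}{W}$ ($d{\left(W \right)} = 1 \frac{1}{W} = \frac{1}{W}$)
$d{\left(-139 \right)} + \frac{G{\left(-113 \right)}}{Y{\left(79,214 \right)}} = \frac{1}{-139} + \frac{\left(-113\right)^{2}}{15 + 5 \cdot 79} = - \frac{1}{139} + \frac{12769}{15 + 395} = - \frac{1}{139} + \frac{12769}{410} = \frac{1774481}{56990}$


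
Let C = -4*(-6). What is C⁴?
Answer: 331776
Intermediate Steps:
C = 24
C⁴ = 24⁴ = 331776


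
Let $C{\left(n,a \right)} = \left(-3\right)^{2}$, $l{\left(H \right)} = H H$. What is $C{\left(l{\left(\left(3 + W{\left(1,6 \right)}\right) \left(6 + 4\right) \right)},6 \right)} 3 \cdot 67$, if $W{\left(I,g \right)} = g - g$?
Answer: $1809$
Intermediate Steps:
$W{\left(I,g \right)} = 0$
$l{\left(H \right)} = H^{2}$
$C{\left(n,a \right)} = 9$
$C{\left(l{\left(\left(3 + W{\left(1,6 \right)}\right) \left(6 + 4\right) \right)},6 \right)} 3 \cdot 67 = 9 \cdot 3 \cdot 67 = 9 \cdot 201 = 1809$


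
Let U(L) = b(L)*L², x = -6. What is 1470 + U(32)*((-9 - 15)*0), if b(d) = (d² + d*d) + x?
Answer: 1470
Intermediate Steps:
b(d) = -6 + 2*d² (b(d) = (d² + d*d) - 6 = (d² + d²) - 6 = 2*d² - 6 = -6 + 2*d²)
U(L) = L²*(-6 + 2*L²) (U(L) = (-6 + 2*L²)*L² = L²*(-6 + 2*L²))
1470 + U(32)*((-9 - 15)*0) = 1470 + (2*32²*(-3 + 32²))*((-9 - 15)*0) = 1470 + (2*1024*(-3 + 1024))*(-24*0) = 1470 + (2*1024*1021)*0 = 1470 + 2091008*0 = 1470 + 0 = 1470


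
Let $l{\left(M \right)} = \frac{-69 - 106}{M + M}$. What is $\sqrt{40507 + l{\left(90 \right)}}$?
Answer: $\frac{\sqrt{1458217}}{6} \approx 201.26$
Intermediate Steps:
$l{\left(M \right)} = - \frac{175}{2 M}$
$\sqrt{40507 + l{\left(90 \right)}} = \sqrt{40507 - \frac{175}{2 \cdot 90}} = \sqrt{40507 - \frac{35}{36}} = \sqrt{\frac{1458217}{36}} = \frac{\sqrt{1458217}}{6}$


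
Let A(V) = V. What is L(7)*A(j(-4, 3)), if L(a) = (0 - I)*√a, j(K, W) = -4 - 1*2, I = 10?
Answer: 60*√7 ≈ 158.75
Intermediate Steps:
j(K, W) = -6 (j(K, W) = -4 - 2 = -6)
L(a) = -10*√a (L(a) = (0 - 1*10)*√a = (0 - 10)*√a = -10*√a)
L(7)*A(j(-4, 3)) = -10*√7*(-6) = 60*√7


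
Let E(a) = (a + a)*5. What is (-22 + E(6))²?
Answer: 1444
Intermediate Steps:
E(a) = 10*a (E(a) = (2*a)*5 = 10*a)
(-22 + E(6))² = (-22 + 10*6)² = (-22 + 60)² = 38² = 1444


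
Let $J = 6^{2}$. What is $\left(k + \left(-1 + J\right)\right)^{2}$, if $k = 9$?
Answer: $1936$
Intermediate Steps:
$J = 36$
$\left(k + \left(-1 + J\right)\right)^{2} = \left(9 + \left(-1 + 36\right)\right)^{2} = \left(9 + 35\right)^{2} = 44^{2} = 1936$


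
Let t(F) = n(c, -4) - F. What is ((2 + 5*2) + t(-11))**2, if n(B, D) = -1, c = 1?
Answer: 484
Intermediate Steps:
t(F) = -1 - F
((2 + 5*2) + t(-11))**2 = ((2 + 5*2) + (-1 - 1*(-11)))**2 = ((2 + 10) + (-1 + 11))**2 = (12 + 10)**2 = 22**2 = 484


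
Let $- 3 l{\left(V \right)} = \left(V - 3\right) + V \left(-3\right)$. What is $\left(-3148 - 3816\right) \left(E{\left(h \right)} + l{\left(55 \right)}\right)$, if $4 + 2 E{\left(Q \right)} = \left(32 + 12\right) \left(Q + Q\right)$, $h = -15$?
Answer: $\frac{13043572}{3} \approx 4.3479 \cdot 10^{6}$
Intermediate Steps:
$E{\left(Q \right)} = -2 + 44 Q$ ($E{\left(Q \right)} = -2 + \frac{\left(32 + 12\right) \left(Q + Q\right)}{2} = -2 + \frac{44 \cdot 2 Q}{2} = -2 + \frac{88 Q}{2} = -2 + 44 Q$)
$l{\left(V \right)} = 1 + \frac{2 V}{3}$ ($l{\left(V \right)} = - \frac{\left(V - 3\right) + V \left(-3\right)}{3} = - \frac{\left(-3 + V\right) - 3 V}{3} = - \frac{-3 - 2 V}{3} = 1 + \frac{2 V}{3}$)
$\left(-3148 - 3816\right) \left(E{\left(h \right)} + l{\left(55 \right)}\right) = \left(-3148 - 3816\right) \left(\left(-2 + 44 \left(-15\right)\right) + \left(1 + \frac{2}{3} \cdot 55\right)\right) = - 6964 \left(\left(-2 - 660\right) + \left(1 + \frac{110}{3}\right)\right) = - 6964 \left(-662 + \frac{113}{3}\right) = \left(-6964\right) \left(- \frac{1873}{3}\right) = \frac{13043572}{3}$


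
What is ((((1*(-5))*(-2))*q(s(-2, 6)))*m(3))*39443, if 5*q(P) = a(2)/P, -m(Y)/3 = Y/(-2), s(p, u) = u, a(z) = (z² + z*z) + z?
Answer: 591645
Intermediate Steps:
a(z) = z + 2*z² (a(z) = (z² + z²) + z = 2*z² + z = z + 2*z²)
m(Y) = 3*Y/2 (m(Y) = -3*Y/(-2) = -3*Y*(-1)/2 = -(-3)*Y/2 = 3*Y/2)
q(P) = 2/P (q(P) = ((2*(1 + 2*2))/P)/5 = ((2*(1 + 4))/P)/5 = ((2*5)/P)/5 = (10/P)/5 = 2/P)
((((1*(-5))*(-2))*q(s(-2, 6)))*m(3))*39443 = ((((1*(-5))*(-2))*(2/6))*((3/2)*3))*39443 = (((-5*(-2))*(2*(⅙)))*(9/2))*39443 = ((10*(⅓))*(9/2))*39443 = ((10/3)*(9/2))*39443 = 15*39443 = 591645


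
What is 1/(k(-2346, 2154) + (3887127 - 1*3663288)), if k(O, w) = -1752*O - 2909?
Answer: 1/4331122 ≈ 2.3089e-7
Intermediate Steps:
k(O, w) = -2909 - 1752*O
1/(k(-2346, 2154) + (3887127 - 1*3663288)) = 1/((-2909 - 1752*(-2346)) + (3887127 - 1*3663288)) = 1/((-2909 + 4110192) + (3887127 - 3663288)) = 1/(4107283 + 223839) = 1/4331122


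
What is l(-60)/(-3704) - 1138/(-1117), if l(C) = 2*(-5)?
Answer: 2113161/2068684 ≈ 1.0215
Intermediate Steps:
l(C) = -10
l(-60)/(-3704) - 1138/(-1117) = -10/(-3704) - 1138/(-1117) = -10*(-1/3704) - 1138*(-1/1117) = 5/1852 + 1138/1117 = 2113161/2068684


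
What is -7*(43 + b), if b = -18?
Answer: -175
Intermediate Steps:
-7*(43 + b) = -7*(43 - 18) = -7*25 = -175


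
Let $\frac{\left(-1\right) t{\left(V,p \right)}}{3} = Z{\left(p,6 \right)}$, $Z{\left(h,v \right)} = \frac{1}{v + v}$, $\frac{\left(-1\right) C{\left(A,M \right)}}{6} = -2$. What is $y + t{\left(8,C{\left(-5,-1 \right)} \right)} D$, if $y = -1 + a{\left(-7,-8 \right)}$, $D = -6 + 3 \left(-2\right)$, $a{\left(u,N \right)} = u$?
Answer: $-5$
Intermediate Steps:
$C{\left(A,M \right)} = 12$ ($C{\left(A,M \right)} = \left(-6\right) \left(-2\right) = 12$)
$Z{\left(h,v \right)} = \frac{1}{2 v}$
$t{\left(V,p \right)} = - \frac{1}{4}$ ($t{\left(V,p \right)} = - 3 \frac{1}{2 \cdot 6} = - 3 \cdot \frac{1}{2} \cdot \frac{1}{6} = \left(-3\right) \frac{1}{12} = - \frac{1}{4}$)
$D = -12$ ($D = -6 - 6 = -12$)
$y = -8$ ($y = -1 - 7 = -8$)
$y + t{\left(8,C{\left(-5,-1 \right)} \right)} D = -8 - -3 = -8 + 3 = -5$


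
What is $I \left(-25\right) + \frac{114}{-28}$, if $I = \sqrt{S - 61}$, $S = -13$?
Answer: $- \frac{57}{14} - 25 i \sqrt{74} \approx -4.0714 - 215.06 i$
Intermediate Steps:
$I = i \sqrt{74}$ ($I = \sqrt{-13 - 61} = \sqrt{-74} = i \sqrt{74} \approx 8.6023 i$)
$I \left(-25\right) + \frac{114}{-28} = i \sqrt{74} \left(-25\right) + \frac{114}{-28} = - 25 i \sqrt{74} + 114 \left(- \frac{1}{28}\right) = - 25 i \sqrt{74} - \frac{57}{14} = - \frac{57}{14} - 25 i \sqrt{74}$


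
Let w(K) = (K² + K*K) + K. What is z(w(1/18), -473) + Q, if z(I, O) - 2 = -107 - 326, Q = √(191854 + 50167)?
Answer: -431 + √242021 ≈ 60.956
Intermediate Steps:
Q = √242021 ≈ 491.96
w(K) = K + 2*K² (w(K) = (K² + K²) + K = 2*K² + K = K + 2*K²)
z(I, O) = -431 (z(I, O) = 2 + (-107 - 326) = 2 - 433 = -431)
z(w(1/18), -473) + Q = -431 + √242021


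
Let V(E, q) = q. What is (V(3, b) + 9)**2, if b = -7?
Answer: 4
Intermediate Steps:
(V(3, b) + 9)**2 = (-7 + 9)**2 = 2**2 = 4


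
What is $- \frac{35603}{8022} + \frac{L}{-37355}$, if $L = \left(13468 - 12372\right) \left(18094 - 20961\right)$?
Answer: $\frac{23877035039}{299661810} \approx 79.68$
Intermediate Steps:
$L = -3142232$ ($L = 1096 \left(-2867\right) = -3142232$)
$- \frac{35603}{8022} + \frac{L}{-37355} = - \frac{35603}{8022} - \frac{3142232}{-37355} = \left(-35603\right) \frac{1}{8022} - - \frac{3142232}{37355} = - \frac{35603}{8022} + \frac{3142232}{37355} = \frac{23877035039}{299661810}$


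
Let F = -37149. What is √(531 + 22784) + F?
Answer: -37149 + √23315 ≈ -36996.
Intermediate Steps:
√(531 + 22784) + F = √(531 + 22784) - 37149 = √23315 - 37149 = -37149 + √23315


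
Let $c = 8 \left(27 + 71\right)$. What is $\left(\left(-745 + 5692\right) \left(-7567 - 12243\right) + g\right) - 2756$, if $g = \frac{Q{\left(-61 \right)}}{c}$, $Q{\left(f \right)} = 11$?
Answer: $- \frac{76834215573}{784} \approx -9.8003 \cdot 10^{7}$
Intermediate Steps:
$c = 784$ ($c = 8 \cdot 98 = 784$)
$g = \frac{11}{784} \approx 0.014031$
$\left(\left(-745 + 5692\right) \left(-7567 - 12243\right) + g\right) - 2756 = \left(\left(-745 + 5692\right) \left(-7567 - 12243\right) + \frac{11}{784}\right) - 2756 = \left(4947 \left(-19810\right) + \frac{11}{784}\right) - 2756 = \left(-98000070 + \frac{11}{784}\right) - 2756 = - \frac{76832054869}{784} - 2756 = - \frac{76834215573}{784}$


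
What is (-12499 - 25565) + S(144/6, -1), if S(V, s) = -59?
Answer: -38123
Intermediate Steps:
(-12499 - 25565) + S(144/6, -1) = (-12499 - 25565) - 59 = -38064 - 59 = -38123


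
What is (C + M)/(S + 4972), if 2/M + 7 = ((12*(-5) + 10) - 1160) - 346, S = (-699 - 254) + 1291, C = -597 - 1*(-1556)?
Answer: 299783/1659906 ≈ 0.18060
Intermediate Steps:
C = 959 (C = -597 + 1556 = 959)
S = 338 (S = -953 + 1291 = 338)
M = -2/1563 (M = 2/(-7 + (((12*(-5) + 10) - 1160) - 346)) = 2/(-7 + (((-60 + 10) - 1160) - 346)) = 2/(-7 + ((-50 - 1160) - 346)) = 2/(-7 + (-1210 - 346)) = 2/(-7 - 1556) = 2/(-1563) = 2*(-1/1563) = -2/1563 ≈ -0.0012796)
(C + M)/(S + 4972) = (959 - 2/1563)/(338 + 4972) = (1498915/1563)/5310 = (1498915/1563)*(1/5310) = 299783/1659906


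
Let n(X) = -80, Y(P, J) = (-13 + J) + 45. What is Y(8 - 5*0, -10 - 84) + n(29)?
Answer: -142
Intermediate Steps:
Y(P, J) = 32 + J
Y(8 - 5*0, -10 - 84) + n(29) = (32 + (-10 - 84)) - 80 = (32 - 94) - 80 = -62 - 80 = -142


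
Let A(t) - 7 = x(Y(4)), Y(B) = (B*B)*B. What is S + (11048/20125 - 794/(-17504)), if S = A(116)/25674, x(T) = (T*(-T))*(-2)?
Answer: 688620195159/753677386000 ≈ 0.91368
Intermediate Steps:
Y(B) = B³ (Y(B) = B²*B = B³)
x(T) = 2*T² (x(T) = -T²*(-2) = 2*T²)
A(t) = 8199 (A(t) = 7 + 2*(4³)² = 7 + 2*64² = 7 + 2*4096 = 7 + 8192 = 8199)
S = 2733/8558 (S = 8199/25674 = 8199*(1/25674) = 2733/8558 ≈ 0.31935)
S + (11048/20125 - 794/(-17504)) = 2733/8558 + (11048/20125 - 794/(-17504)) = 2733/8558 + (11048*(1/20125) - 794*(-1/17504)) = 2733/8558 + (11048/20125 + 397/8752) = 2733/8558 + 104681721/176134000 = 688620195159/753677386000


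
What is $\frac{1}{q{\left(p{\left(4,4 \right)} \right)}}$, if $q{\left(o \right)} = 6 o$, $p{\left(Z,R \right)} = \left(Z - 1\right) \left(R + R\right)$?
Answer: $\frac{1}{144} \approx 0.0069444$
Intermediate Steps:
$p{\left(Z,R \right)} = 2 R \left(-1 + Z\right)$ ($p{\left(Z,R \right)} = \left(-1 + Z\right) 2 R = 2 R \left(-1 + Z\right)$)
$\frac{1}{q{\left(p{\left(4,4 \right)} \right)}} = \frac{1}{6 \cdot 2 \cdot 4 \left(-1 + 4\right)} = \frac{1}{6 \cdot 2 \cdot 4 \cdot 3} = \frac{1}{6 \cdot 24} = \frac{1}{144}$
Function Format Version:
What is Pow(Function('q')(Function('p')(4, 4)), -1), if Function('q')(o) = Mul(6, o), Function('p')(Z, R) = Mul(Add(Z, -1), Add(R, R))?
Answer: Rational(1, 144) ≈ 0.0069444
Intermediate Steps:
Function('p')(Z, R) = Mul(2, R, Add(-1, Z)) (Function('p')(Z, R) = Mul(Add(-1, Z), Mul(2, R)) = Mul(2, R, Add(-1, Z)))
Pow(Function('q')(Function('p')(4, 4)), -1) = Pow(Mul(6, Mul(2, 4, Add(-1, 4))), -1) = Pow(Mul(6, Mul(2, 4, 3)), -1) = Pow(Mul(6, 24), -1) = Pow(144, -1) = Rational(1, 144)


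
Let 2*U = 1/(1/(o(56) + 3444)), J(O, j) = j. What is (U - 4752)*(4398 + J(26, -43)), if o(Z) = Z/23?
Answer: -303378010/23 ≈ -1.3190e+7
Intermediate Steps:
o(Z) = Z/23 (o(Z) = Z*(1/23) = Z/23)
U = 39634/23 (U = 1/(2*(1/((1/23)*56 + 3444))) = 1/(2*(1/(56/23 + 3444))) = 1/(2*(1/(79268/23))) = 1/(2*(23/79268)) = (½)*(79268/23) = 39634/23 ≈ 1723.2)
(U - 4752)*(4398 + J(26, -43)) = (39634/23 - 4752)*(4398 - 43) = -69662/23*4355 = -303378010/23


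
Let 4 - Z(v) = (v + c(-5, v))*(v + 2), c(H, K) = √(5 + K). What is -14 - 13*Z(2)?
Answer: 38 + 52*√7 ≈ 175.58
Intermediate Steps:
Z(v) = 4 - (2 + v)*(v + √(5 + v)) (Z(v) = 4 - (v + √(5 + v))*(v + 2) = 4 - (v + √(5 + v))*(2 + v) = 4 - (2 + v)*(v + √(5 + v)))
-14 - 13*Z(2) = -14 - 13*(4 - 1*2² - 2*2 - 2*√(5 + 2) - 1*2*√(5 + 2)) = -14 - 13*(4 - 1*4 - 4 - 2*√7 - 1*2*√7) = -14 - 13*(4 - 4 - 4 - 2*√7 - 2*√7) = -14 - 13*(-4 - 4*√7) = -14 + (52 + 52*√7) = 38 + 52*√7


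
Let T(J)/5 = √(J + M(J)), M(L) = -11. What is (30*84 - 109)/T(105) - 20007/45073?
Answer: -20007/45073 + 2411*√94/470 ≈ 49.291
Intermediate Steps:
T(J) = 5*√(-11 + J) (T(J) = 5*√(J - 11) = 5*√(-11 + J))
(30*84 - 109)/T(105) - 20007/45073 = (30*84 - 109)/((5*√(-11 + 105))) - 20007/45073 = (2520 - 109)/((5*√94)) - 20007*1/45073 = 2411*(√94/470) - 20007/45073 = 2411*√94/470 - 20007/45073 = -20007/45073 + 2411*√94/470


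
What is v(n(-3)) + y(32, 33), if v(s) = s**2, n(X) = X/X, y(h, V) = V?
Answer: 34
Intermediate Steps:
n(X) = 1
v(n(-3)) + y(32, 33) = 1**2 + 33 = 1 + 33 = 34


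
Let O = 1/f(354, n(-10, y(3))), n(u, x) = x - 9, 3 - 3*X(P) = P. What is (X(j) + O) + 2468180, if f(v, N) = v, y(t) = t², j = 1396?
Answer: 291190449/118 ≈ 2.4677e+6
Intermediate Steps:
X(P) = 1 - P/3
n(u, x) = -9 + x
O = 1/354 ≈ 0.0028249
(X(j) + O) + 2468180 = ((1 - ⅓*1396) + 1/354) + 2468180 = ((1 - 1396/3) + 1/354) + 2468180 = (-1393/3 + 1/354) + 2468180 = -54791/118 + 2468180 = 291190449/118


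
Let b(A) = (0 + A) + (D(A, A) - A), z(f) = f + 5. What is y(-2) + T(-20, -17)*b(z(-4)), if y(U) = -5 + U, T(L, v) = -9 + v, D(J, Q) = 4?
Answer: -111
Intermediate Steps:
z(f) = 5 + f
b(A) = 4 (b(A) = (0 + A) + (4 - A) = A + (4 - A) = 4)
y(-2) + T(-20, -17)*b(z(-4)) = (-5 - 2) + (-9 - 17)*4 = -7 - 26*4 = -7 - 104 = -111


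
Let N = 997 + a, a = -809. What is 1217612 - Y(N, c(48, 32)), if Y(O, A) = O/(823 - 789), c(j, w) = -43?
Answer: 20699310/17 ≈ 1.2176e+6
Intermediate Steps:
N = 188 (N = 997 - 809 = 188)
Y(O, A) = O/34
1217612 - Y(N, c(48, 32)) = 1217612 - 188/34 = 1217612 - 1*94/17 = 1217612 - 94/17 = 20699310/17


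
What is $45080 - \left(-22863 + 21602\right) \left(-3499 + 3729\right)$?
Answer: $335110$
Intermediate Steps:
$45080 - \left(-22863 + 21602\right) \left(-3499 + 3729\right) = 45080 - \left(-1261\right) 230 = 45080 - -290030 = 45080 + 290030 = 335110$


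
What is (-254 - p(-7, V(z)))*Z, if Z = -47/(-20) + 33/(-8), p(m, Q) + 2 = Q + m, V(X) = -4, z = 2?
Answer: 17111/40 ≈ 427.77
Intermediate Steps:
p(m, Q) = -2 + Q + m (p(m, Q) = -2 + (Q + m) = -2 + Q + m)
Z = -71/40 (Z = -47*(-1/20) + 33*(-⅛) = 47/20 - 33/8 = -71/40 ≈ -1.7750)
(-254 - p(-7, V(z)))*Z = (-254 - (-2 - 4 - 7))*(-71/40) = (-254 - 1*(-13))*(-71/40) = (-254 + 13)*(-71/40) = -241*(-71/40) = 17111/40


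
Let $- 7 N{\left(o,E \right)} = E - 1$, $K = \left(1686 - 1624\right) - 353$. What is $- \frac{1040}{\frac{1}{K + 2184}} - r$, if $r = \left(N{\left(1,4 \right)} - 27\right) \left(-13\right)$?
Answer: $- \frac{13783536}{7} \approx -1.9691 \cdot 10^{6}$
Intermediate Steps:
$K = -291$ ($K = 62 - 353 = -291$)
$N{\left(o,E \right)} = \frac{1}{7} - \frac{E}{7}$ ($N{\left(o,E \right)} = - \frac{E - 1}{7} = - \frac{-1 + E}{7} = \frac{1}{7} - \frac{E}{7}$)
$r = \frac{2496}{7}$ ($r = \left(\left(\frac{1}{7} - \frac{4}{7}\right) - 27\right) \left(-13\right) = \left(- \frac{3}{7} - 27\right) \left(-13\right) = \left(- \frac{192}{7}\right) \left(-13\right) = \frac{2496}{7} \approx 356.57$)
$- \frac{1040}{\frac{1}{K + 2184}} - r = - \frac{1040}{\frac{1}{-291 + 2184}} - \frac{2496}{7} = - \frac{1040}{\frac{1}{1893}} - \frac{2496}{7} = - 1040 \frac{1}{\frac{1}{1893}} - \frac{2496}{7} = \left(-1040\right) 1893 - \frac{2496}{7} = -1968720 - \frac{2496}{7} = - \frac{13783536}{7}$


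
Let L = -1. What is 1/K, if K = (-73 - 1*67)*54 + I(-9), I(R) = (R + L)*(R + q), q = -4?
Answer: -1/7430 ≈ -0.00013459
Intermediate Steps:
I(R) = (-1 + R)*(-4 + R) (I(R) = (R - 1)*(R - 4) = (-1 + R)*(-4 + R))
K = -7430 (K = (-73 - 1*67)*54 + (4 + (-9)² - 5*(-9)) = (-73 - 67)*54 + (4 + 81 + 45) = -140*54 + 130 = -7560 + 130 = -7430)
1/K = 1/(-7430) = -1/7430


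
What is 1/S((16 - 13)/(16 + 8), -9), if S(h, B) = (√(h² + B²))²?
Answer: 64/5185 ≈ 0.012343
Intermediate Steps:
S(h, B) = B² + h² (S(h, B) = (√(B² + h²))² = B² + h²)
1/S((16 - 13)/(16 + 8), -9) = 1/((-9)² + ((16 - 13)/(16 + 8))²) = 1/(81 + (3/24)²) = 1/(81 + (3*(1/24))²) = 1/(81 + (⅛)²) = 1/(81 + 1/64) = 1/(5185/64) = 64/5185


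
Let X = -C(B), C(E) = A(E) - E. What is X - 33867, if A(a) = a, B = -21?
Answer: -33867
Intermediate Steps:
C(E) = 0 (C(E) = E - E = 0)
X = 0 (X = -1*0 = 0)
X - 33867 = 0 - 33867 = -33867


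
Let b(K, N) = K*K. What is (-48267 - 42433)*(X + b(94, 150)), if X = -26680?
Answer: 1618450800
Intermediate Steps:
b(K, N) = K²
(-48267 - 42433)*(X + b(94, 150)) = (-48267 - 42433)*(-26680 + 94²) = -90700*(-26680 + 8836) = -90700*(-17844) = 1618450800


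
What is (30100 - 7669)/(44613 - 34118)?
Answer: 22431/10495 ≈ 2.1373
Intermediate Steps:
(30100 - 7669)/(44613 - 34118) = 22431/10495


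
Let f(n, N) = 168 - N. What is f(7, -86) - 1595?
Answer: -1341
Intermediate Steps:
f(7, -86) - 1595 = (168 - 1*(-86)) - 1595 = (168 + 86) - 1595 = 254 - 1595 = -1341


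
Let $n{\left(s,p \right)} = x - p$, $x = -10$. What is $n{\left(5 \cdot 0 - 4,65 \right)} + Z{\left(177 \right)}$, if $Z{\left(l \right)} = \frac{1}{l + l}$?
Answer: $- \frac{26549}{354} \approx -74.997$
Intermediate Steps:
$n{\left(s,p \right)} = -10 - p$
$Z{\left(l \right)} = \frac{1}{2 l}$
$n{\left(5 \cdot 0 - 4,65 \right)} + Z{\left(177 \right)} = \left(-10 - 65\right) + \frac{1}{2 \cdot 177} = \left(-10 - 65\right) + \frac{1}{2} \cdot \frac{1}{177} = -75 + \frac{1}{354} = - \frac{26549}{354}$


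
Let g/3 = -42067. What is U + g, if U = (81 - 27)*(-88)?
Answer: -130953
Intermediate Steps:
g = -126201 (g = 3*(-42067) = -126201)
U = -4752 (U = 54*(-88) = -4752)
U + g = -4752 - 126201 = -130953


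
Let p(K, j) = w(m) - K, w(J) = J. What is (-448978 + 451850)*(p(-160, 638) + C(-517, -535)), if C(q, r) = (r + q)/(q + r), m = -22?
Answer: 399208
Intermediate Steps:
C(q, r) = 1 (C(q, r) = (q + r)/(q + r) = 1)
p(K, j) = -22 - K
(-448978 + 451850)*(p(-160, 638) + C(-517, -535)) = (-448978 + 451850)*((-22 - 1*(-160)) + 1) = 2872*((-22 + 160) + 1) = 2872*(138 + 1) = 2872*139 = 399208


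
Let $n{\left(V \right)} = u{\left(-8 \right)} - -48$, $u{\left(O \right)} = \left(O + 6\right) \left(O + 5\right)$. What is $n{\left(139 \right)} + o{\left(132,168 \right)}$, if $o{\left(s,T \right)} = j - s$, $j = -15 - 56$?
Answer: $-149$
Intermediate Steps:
$j = -71$
$u{\left(O \right)} = \left(5 + O\right) \left(6 + O\right)$ ($u{\left(O \right)} = \left(6 + O\right) \left(5 + O\right) = \left(5 + O\right) \left(6 + O\right)$)
$o{\left(s,T \right)} = -71 - s$
$n{\left(V \right)} = 54$ ($n{\left(V \right)} = \left(30 + \left(-8\right)^{2} + 11 \left(-8\right)\right) - -48 = \left(30 + 64 - 88\right) + 48 = 6 + 48 = 54$)
$n{\left(139 \right)} + o{\left(132,168 \right)} = 54 - 203 = -149$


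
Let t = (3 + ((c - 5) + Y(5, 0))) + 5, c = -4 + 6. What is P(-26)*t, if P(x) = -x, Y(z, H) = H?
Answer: 130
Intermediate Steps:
c = 2
t = 5 (t = (3 + ((2 - 5) + 0)) + 5 = (3 + (-3 + 0)) + 5 = (3 - 3) + 5 = 0 + 5 = 5)
P(-26)*t = -1*(-26)*5 = 26*5 = 130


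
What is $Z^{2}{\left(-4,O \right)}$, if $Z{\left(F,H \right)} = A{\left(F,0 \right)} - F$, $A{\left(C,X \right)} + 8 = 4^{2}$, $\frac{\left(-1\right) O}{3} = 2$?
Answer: $144$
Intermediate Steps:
$O = -6$ ($O = \left(-3\right) 2 = -6$)
$A{\left(C,X \right)} = 8$ ($A{\left(C,X \right)} = -8 + 4^{2} = -8 + 16 = 8$)
$Z{\left(F,H \right)} = 8 - F$
$Z^{2}{\left(-4,O \right)} = \left(8 - -4\right)^{2} = \left(8 + 4\right)^{2} = 12^{2} = 144$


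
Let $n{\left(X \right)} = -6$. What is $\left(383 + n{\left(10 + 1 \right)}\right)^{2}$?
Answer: $142129$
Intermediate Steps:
$\left(383 + n{\left(10 + 1 \right)}\right)^{2} = \left(383 - 6\right)^{2} = 377^{2} = 142129$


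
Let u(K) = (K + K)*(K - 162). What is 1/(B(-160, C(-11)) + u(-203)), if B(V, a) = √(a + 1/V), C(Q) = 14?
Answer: 23710400/3513644173761 - 4*√22390/3513644173761 ≈ 6.7479e-6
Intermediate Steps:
u(K) = 2*K*(-162 + K) (u(K) = (2*K)*(-162 + K) = 2*K*(-162 + K))
1/(B(-160, C(-11)) + u(-203)) = 1/(√(14 + 1/(-160)) + 2*(-203)*(-162 - 203)) = 1/(√(14 - 1/160) + 2*(-203)*(-365)) = 1/(√(2239/160) + 148190) = 1/(√22390/40 + 148190) = 1/(148190 + √22390/40)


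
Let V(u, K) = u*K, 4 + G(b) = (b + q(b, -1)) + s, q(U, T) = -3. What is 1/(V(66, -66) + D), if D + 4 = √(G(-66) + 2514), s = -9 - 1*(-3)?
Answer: -872/3801433 - √2435/19007165 ≈ -0.00023198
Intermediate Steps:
s = -6 (s = -9 + 3 = -6)
G(b) = -13 + b (G(b) = -4 + ((b - 3) - 6) = -4 + ((-3 + b) - 6) = -4 + (-9 + b) = -13 + b)
V(u, K) = K*u
D = -4 + √2435 (D = -4 + √((-13 - 66) + 2514) = -4 + √(-79 + 2514) = -4 + √2435 ≈ 45.346)
1/(V(66, -66) + D) = 1/(-66*66 + (-4 + √2435)) = 1/(-4356 + (-4 + √2435)) = 1/(-4360 + √2435)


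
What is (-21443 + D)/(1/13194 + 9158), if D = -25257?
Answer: -616159800/120830653 ≈ -5.0994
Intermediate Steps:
(-21443 + D)/(1/13194 + 9158) = (-21443 - 25257)/(1/13194 + 9158) = -46700/(1/13194 + 9158) = -46700/120830653/13194 = -46700*13194/120830653 = -616159800/120830653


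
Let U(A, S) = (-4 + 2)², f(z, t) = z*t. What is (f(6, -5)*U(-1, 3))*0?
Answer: 0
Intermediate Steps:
f(z, t) = t*z
U(A, S) = 4 (U(A, S) = (-2)² = 4)
(f(6, -5)*U(-1, 3))*0 = (-5*6*4)*0 = -30*4*0 = -120*0 = 0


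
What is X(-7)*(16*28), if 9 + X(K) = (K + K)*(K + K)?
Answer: 83776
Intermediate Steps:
X(K) = -9 + 4*K² (X(K) = -9 + (K + K)*(K + K) = -9 + (2*K)*(2*K) = -9 + 4*K²)
X(-7)*(16*28) = (-9 + 4*(-7)²)*(16*28) = (-9 + 4*49)*448 = (-9 + 196)*448 = 187*448 = 83776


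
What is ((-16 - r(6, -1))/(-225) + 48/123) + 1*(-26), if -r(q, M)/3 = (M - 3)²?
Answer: -237562/9225 ≈ -25.752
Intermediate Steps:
r(q, M) = -3*(-3 + M)² (r(q, M) = -3*(M - 3)² = -3*(-3 + M)²)
((-16 - r(6, -1))/(-225) + 48/123) + 1*(-26) = ((-16 - (-3)*(-3 - 1)²)/(-225) + 48/123) + 1*(-26) = ((-16 - (-3)*(-4)²)*(-1/225) + 48*(1/123)) - 26 = ((-16 - (-3)*16)*(-1/225) + 16/41) - 26 = ((-16 - 1*(-48))*(-1/225) + 16/41) - 26 = ((-16 + 48)*(-1/225) + 16/41) - 26 = (32*(-1/225) + 16/41) - 26 = (-32/225 + 16/41) - 26 = 2288/9225 - 26 = -237562/9225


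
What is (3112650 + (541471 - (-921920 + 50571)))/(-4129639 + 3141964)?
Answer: -301698/65845 ≈ -4.5819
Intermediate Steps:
(3112650 + (541471 - (-921920 + 50571)))/(-4129639 + 3141964) = (3112650 + (541471 - 1*(-871349)))/(-987675) = (3112650 + (541471 + 871349))*(-1/987675) = (3112650 + 1412820)*(-1/987675) = 4525470*(-1/987675) = -301698/65845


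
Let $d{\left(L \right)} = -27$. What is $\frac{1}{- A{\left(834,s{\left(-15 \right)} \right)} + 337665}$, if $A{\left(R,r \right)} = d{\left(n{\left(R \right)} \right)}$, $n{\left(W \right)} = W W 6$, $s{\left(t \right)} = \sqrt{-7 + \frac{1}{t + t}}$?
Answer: $\frac{1}{337692} \approx 2.9613 \cdot 10^{-6}$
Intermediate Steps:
$s{\left(t \right)} = \sqrt{-7 + \frac{1}{2 t}}$
$n{\left(W \right)} = 6 W^{2}$ ($n{\left(W \right)} = W^{2} \cdot 6 = 6 W^{2}$)
$A{\left(R,r \right)} = -27$
$\frac{1}{- A{\left(834,s{\left(-15 \right)} \right)} + 337665} = \frac{1}{\left(-1\right) \left(-27\right) + 337665} = \frac{1}{27 + 337665} = \frac{1}{337692}$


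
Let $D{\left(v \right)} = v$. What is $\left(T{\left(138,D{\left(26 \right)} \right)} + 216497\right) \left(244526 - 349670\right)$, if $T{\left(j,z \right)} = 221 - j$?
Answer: $-22772087520$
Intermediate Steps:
$\left(T{\left(138,D{\left(26 \right)} \right)} + 216497\right) \left(244526 - 349670\right) = \left(\left(221 - 138\right) + 216497\right) \left(244526 - 349670\right) = \left(\left(221 - 138\right) + 216497\right) \left(-105144\right) = \left(83 + 216497\right) \left(-105144\right) = 216580 \left(-105144\right) = -22772087520$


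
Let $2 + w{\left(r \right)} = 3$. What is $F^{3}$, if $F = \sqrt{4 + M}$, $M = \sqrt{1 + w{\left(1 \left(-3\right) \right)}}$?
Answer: $\left(4 + \sqrt{2}\right)^{\frac{3}{2}} \approx 12.598$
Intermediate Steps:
$w{\left(r \right)} = 1$ ($w{\left(r \right)} = -2 + 3 = 1$)
$M = \sqrt{2}$ ($M = \sqrt{1 + 1} = \sqrt{2} \approx 1.4142$)
$F = \sqrt{4 + \sqrt{2}} \approx 2.3268$
$F^{3} = \left(\sqrt{4 + \sqrt{2}}\right)^{3} = \left(4 + \sqrt{2}\right)^{\frac{3}{2}}$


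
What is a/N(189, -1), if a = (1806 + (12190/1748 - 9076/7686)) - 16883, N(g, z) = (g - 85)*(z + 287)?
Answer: -2200908667/4343635296 ≈ -0.50670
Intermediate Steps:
N(g, z) = (-85 + g)*(287 + z)
a = -2200908667/146034 (a = (1806 + (12190*(1/1748) - 9076*1/7686)) - 16883 = (1806 + (265/38 - 4538/3843)) - 16883 = (1806 + 845951/146034) - 16883 = 264583355/146034 - 16883 = -2200908667/146034 ≈ -15071.)
a/N(189, -1) = -2200908667/(146034*(-24395 - 85*(-1) + 287*189 + 189*(-1))) = -2200908667/(146034*(-24395 + 85 + 54243 - 189)) = -2200908667/146034/29744 = -2200908667/146034*1/29744 = -2200908667/4343635296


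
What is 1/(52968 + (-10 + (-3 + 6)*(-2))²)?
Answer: 1/53224 ≈ 1.8789e-5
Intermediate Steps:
1/(52968 + (-10 + (-3 + 6)*(-2))²) = 1/(52968 + (-10 + 3*(-2))²) = 1/(52968 + (-10 - 6)²) = 1/(52968 + (-16)²) = 1/(52968 + 256) = 1/53224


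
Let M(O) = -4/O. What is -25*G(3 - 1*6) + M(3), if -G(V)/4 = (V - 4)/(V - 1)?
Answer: 521/3 ≈ 173.67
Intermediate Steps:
G(V) = -4*(-4 + V)/(-1 + V) (G(V) = -4*(V - 4)/(V - 1) = -4*(-4 + V)/(-1 + V))
-25*G(3 - 1*6) + M(3) = -100*(4 - (3 - 1*6))/(-1 + (3 - 1*6)) - 4/3 = -100*(4 - (3 - 6))/(-1 + (3 - 6)) - 4*1/3 = -100*(4 - 1*(-3))/(-1 - 3) - 4/3 = -100*(4 + 3)/(-4) - 4/3 = -100*(-1)*7/4 - 4/3 = -25*(-7) - 4/3 = 175 - 4/3 = 521/3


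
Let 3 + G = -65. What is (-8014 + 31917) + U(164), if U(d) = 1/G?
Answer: 1625403/68 ≈ 23903.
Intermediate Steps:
G = -68 (G = -3 - 65 = -68)
U(d) = -1/68 (U(d) = 1/(-68) = -1/68)
(-8014 + 31917) + U(164) = (-8014 + 31917) - 1/68 = 23903 - 1/68 = 1625403/68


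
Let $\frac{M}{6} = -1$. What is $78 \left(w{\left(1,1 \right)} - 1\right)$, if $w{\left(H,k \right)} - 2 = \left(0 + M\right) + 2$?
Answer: $-234$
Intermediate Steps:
$M = -6$ ($M = 6 \left(-1\right) = -6$)
$w{\left(H,k \right)} = -2$ ($w{\left(H,k \right)} = 2 + \left(\left(0 - 6\right) + 2\right) = 2 + \left(-6 + 2\right) = 2 - 4 = -2$)
$78 \left(w{\left(1,1 \right)} - 1\right) = 78 \left(-2 - 1\right) = 78 \left(-3\right) = -234$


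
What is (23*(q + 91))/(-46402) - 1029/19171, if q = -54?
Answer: -64062179/889572742 ≈ -0.072015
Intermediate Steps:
(23*(q + 91))/(-46402) - 1029/19171 = (23*(-54 + 91))/(-46402) - 1029/19171 = (23*37)*(-1/46402) - 1029*1/19171 = 851*(-1/46402) - 1029/19171 = -851/46402 - 1029/19171 = -64062179/889572742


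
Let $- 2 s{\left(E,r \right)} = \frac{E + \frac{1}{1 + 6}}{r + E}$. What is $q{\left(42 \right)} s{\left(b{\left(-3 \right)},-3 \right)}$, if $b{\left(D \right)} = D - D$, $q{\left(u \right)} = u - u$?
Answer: $0$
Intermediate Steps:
$q{\left(u \right)} = 0$
$b{\left(D \right)} = 0$
$s{\left(E,r \right)} = - \frac{\frac{1}{7} + E}{2 \left(E + r\right)}$ ($s{\left(E,r \right)} = - \frac{\left(E + \frac{1}{1 + 6}\right) \frac{1}{r + E}}{2} = - \frac{\left(E + \frac{1}{7}\right) \frac{1}{E + r}}{2} = - \frac{\left(\frac{1}{7} + E\right) \frac{1}{E + r}}{2} = - \frac{\frac{1}{E + r} \left(\frac{1}{7} + E\right)}{2} = - \frac{\frac{1}{7} + E}{2 \left(E + r\right)}$)
$q{\left(42 \right)} s{\left(b{\left(-3 \right)},-3 \right)} = 0 \frac{- \frac{1}{14} - 0}{0 - 3} = 0 \frac{- \frac{1}{14} + 0}{-3} = 0 \left(\left(- \frac{1}{3}\right) \left(- \frac{1}{14}\right)\right) = 0 \cdot \frac{1}{42} = 0$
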